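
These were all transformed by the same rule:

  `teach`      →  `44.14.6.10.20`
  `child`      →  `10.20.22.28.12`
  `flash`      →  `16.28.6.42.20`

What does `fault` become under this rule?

The formula is n = 2×(alphabet index, a=1) + 4.
Applying it to fault: f=6→16, a=1→6, u=21→46, l=12→28, t=20→44.

16.6.46.28.44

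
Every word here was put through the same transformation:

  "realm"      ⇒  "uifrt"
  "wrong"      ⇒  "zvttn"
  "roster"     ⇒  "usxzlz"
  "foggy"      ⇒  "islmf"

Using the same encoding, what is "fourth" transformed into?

iszxap

Letter i (0-indexed) is shifted by i+3, so successive shifts are 3, 4, 5, ….
Applying it to fourth: f+3=i, o+4=s, u+5=z, r+6=x, t+7=a, h+8=p.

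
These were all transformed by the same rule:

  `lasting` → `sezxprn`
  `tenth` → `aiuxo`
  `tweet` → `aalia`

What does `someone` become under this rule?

It's a Vigenère-style cipher with numeric key [7,4]: position i shifts by key[i mod 2].
Applying it to someone: s+7=z, o+4=s, m+7=t, e+4=i, o+7=v, n+4=r, e+7=l.

zstivrl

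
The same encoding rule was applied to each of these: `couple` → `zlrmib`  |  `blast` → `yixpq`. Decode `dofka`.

Compare letters: c→z is +23, o→l is +23, u→r is +23 — a constant shift. Every letter moves 23 places later in the alphabet, wrapping around z→a.
Reversing it on dofka: d−23=g, o−23=r, f−23=i, k−23=n, a−23=d.

grind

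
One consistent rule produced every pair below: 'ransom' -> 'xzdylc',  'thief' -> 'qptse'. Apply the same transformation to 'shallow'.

Two steps: reverse the string, then apply a Caesar shift of +11.
For shallow: reverse → wollahs; then shift: w+11=h, o+11=z, l+11=w, l+11=w, a+11=l, h+11=s, s+11=d.

hzwwlsd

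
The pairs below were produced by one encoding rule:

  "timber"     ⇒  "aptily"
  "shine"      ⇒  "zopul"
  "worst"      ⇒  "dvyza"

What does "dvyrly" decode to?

It's a constant shift of +7 (ROT7).
Undoing it on dvyrly: d−7=w, v−7=o, y−7=r, r−7=k, l−7=e, y−7=r.

worker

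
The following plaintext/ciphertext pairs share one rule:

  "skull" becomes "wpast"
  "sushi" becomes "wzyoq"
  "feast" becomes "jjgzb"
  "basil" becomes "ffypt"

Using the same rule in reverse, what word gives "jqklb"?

fleet

In skull: s→w is +4, k→p is +5, u→a is +6, l→s is +7 — the shift increases by 1 each position. The shift increases by 1 at each position, starting from +4: 4, 5, 6, ….
Reversing it on jqklb: j−4=f, q−5=l, k−6=e, l−7=e, b−8=t.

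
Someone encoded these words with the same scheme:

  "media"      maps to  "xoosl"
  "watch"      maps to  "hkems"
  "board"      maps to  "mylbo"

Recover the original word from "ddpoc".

steer

A repeating key of period 2 is used — shifts +11, +10 over and over.
Reversing it on ddpoc: d−11=s, d−10=t, p−11=e, o−10=e, c−11=r.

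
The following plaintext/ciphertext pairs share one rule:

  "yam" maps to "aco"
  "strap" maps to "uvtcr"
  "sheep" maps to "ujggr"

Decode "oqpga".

money

Compare letters: y→a is +2, a→c is +2, m→o is +2 — a constant shift. Each letter is shifted forward by 2 in the alphabet (a Caesar shift of +2).
Reversing it on oqpga: o−2=m, q−2=o, p−2=n, g−2=e, a−2=y.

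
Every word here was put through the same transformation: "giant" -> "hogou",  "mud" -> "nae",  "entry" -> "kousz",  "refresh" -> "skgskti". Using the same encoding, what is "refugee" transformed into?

skgahkk

Two shifts are in play — +6 for a/e/i/o/u, +1 for every other letter.
For refugee: r(cons)+1=s, e(vowel)+6=k, f(cons)+1=g, u(vowel)+6=a, g(cons)+1=h, e(vowel)+6=k, e(vowel)+6=k.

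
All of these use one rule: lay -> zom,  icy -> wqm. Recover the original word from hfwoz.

trial

Compare letters: l→z is +14, a→o is +14, y→m is +14 — a constant shift. Every letter moves 14 places later in the alphabet, wrapping around z→a.
Decoding hfwoz: h−14=t, f−14=r, w−14=i, o−14=a, z−14=l.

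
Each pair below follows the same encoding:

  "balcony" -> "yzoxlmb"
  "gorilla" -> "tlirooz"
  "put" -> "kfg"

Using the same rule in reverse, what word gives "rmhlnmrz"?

insomnia

Letters are reflected about the middle of the alphabet (position → 25−position): Atbash.
Reversing it on rmhlnmrz: r↔i, m↔n, h↔s, l↔o, n↔m, m↔n, r↔i, z↔a.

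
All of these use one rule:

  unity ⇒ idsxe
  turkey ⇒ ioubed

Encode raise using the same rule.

ocskb

The output letters match the input read backwards, each shifted +10: unity reversed is ytinu. Read the word backwards and shift each letter +10.
Applying it to raise: reverse → esiar; then shift: e+10=o, s+10=c, i+10=s, a+10=k, r+10=b.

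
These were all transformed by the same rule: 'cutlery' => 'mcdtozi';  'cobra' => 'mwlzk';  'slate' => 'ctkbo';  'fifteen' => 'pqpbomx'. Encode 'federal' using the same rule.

The shifts repeat in a cycle of length 2: positions 0,1,… shift by +10, +8, then the pattern repeats.
Applying it to federal: f+10=p, e+8=m, d+10=n, e+8=m, r+10=b, a+8=i, l+10=v.

pmnmbiv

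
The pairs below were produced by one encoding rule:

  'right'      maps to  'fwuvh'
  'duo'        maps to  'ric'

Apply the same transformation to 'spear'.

gdsof

Compare letters: r→f is +14, i→w is +14, g→u is +14 — a constant shift. Every letter moves 14 places later in the alphabet, wrapping around z→a.
Applying it to spear: s+14=g, p+14=d, e+14=s, a+14=o, r+14=f.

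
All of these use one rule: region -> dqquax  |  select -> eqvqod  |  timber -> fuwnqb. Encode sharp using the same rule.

etkdb

Shifts by position in region: pos 0: r→d (+12), pos 1: e→q (+12), pos 2: g→q (+10), pos 3: i→u (+12), pos 4: o→a (+12), pos 5: n→x (+10) — repeating every 3. A repeating key of period 3 is used — shifts +12, +12, +10 over and over.
For sharp: s+12=e, h+12=t, a+10=k, r+12=d, p+12=b.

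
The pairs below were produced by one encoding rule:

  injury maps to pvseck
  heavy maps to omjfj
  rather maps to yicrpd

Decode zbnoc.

steer

In injury: i→p is +7, n→v is +8, j→s is +9, u→e is +10 — the shift increases by 1 each position. The shift increases by 1 at each position, starting from +7: 7, 8, 9, ….
Undoing it on zbnoc: z−7=s, b−8=t, n−9=e, o−10=e, c−11=r.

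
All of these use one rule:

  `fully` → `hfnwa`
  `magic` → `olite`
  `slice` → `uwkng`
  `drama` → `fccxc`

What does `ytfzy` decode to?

widow

It's a Vigenère-style cipher with numeric key [2,11]: position i shifts by key[i mod 2].
Undoing it on ytfzy: y−2=w, t−11=i, f−2=d, z−11=o, y−2=w.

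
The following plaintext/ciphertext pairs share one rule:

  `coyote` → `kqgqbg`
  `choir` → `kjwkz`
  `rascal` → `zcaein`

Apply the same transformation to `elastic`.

mniubkk

Shifts by position in coyote: pos 0: c→k (+8), pos 1: o→q (+2), pos 2: y→g (+8), pos 3: o→q (+2) — repeating every 2. The shifts repeat in a cycle of length 2: positions 0,1,… shift by +8, +2, then the pattern repeats.
On elastic: e+8=m, l+2=n, a+8=i, s+2=u, t+8=b, i+2=k, c+8=k.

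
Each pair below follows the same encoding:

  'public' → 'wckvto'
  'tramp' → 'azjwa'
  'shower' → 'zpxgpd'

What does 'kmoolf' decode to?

defeat

Each letter shifts forward by (position + 7), i.e. 7, 8, 9, … — the shift grows by one for each successive letter.
Undoing it on kmoolf: k−7=d, m−8=e, o−9=f, o−10=e, l−11=a, f−12=t.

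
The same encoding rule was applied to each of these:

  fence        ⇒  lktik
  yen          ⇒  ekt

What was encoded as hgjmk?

badge

Every letter moves 6 places later in the alphabet, wrapping around z→a.
Decoding hgjmk: h−6=b, g−6=a, j−6=d, m−6=g, k−6=e.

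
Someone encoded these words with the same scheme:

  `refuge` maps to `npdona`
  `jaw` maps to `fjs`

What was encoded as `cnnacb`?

The output letters match the input read backwards, each shifted +9: refuge reversed is egufer. The word is reversed, then every letter is shifted forward by 9.
Reversing it on cnnacb: shift back: c−9=t, n−9=e, n−9=e, a−9=r, c−9=t, b−9=s → teerts; then reverse → street.

street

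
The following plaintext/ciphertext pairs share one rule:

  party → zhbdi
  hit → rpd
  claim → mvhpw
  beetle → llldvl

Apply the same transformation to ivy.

The shift depends on letter class: consonant p→z is +10, but vowel a→h is +7. Vowels shift forward by 7 and consonants shift forward by 10.
Applying it to ivy: i(vowel)+7=p, v(cons)+10=f, y(cons)+10=i.

pfi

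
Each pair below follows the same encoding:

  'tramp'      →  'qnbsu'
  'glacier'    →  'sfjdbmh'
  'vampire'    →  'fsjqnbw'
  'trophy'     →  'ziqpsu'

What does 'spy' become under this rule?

The output letters match the input read backwards, each shifted +1: tramp reversed is pmart. Two steps: reverse the string, then apply a Caesar shift of +1.
For spy: reverse → yps; then shift: y+1=z, p+1=q, s+1=t.

zqt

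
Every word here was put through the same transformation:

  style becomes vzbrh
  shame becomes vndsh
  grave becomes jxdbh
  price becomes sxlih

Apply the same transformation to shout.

vnraw

A repeating key of period 2 is used — shifts +3, +6 over and over.
For shout: s+3=v, h+6=n, o+3=r, u+6=a, t+3=w.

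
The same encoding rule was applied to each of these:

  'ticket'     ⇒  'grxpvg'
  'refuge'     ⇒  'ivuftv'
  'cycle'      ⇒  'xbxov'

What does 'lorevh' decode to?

olives

This is the alphabet-reversal cipher (Atbash): a becomes z, b becomes y, etc.
Undoing it on lorevh: l↔o, o↔l, r↔i, e↔v, v↔e, h↔s.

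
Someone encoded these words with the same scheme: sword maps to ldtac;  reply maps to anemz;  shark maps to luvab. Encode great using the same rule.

s(18)→l(11) and w(22)→d(3) fit y≡11x+21 (mod 26); the inverse of 11 mod 26 is 19. Each letter's alphabet position (a=0..z=25) is mapped through 11·x+21 mod 26 — an affine cipher.
For great: g(6)→11·6+21≡9=j; r(17)→11·17+21≡0=a; e(4)→11·4+21≡13=n; a(0)→11·0+21≡21=v; t(19)→11·19+21≡22=w (all mod 26).

janvw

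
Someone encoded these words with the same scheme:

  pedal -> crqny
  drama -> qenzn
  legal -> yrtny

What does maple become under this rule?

Compare letters: p→c is +13, e→r is +13, d→q is +13 — a constant shift. Every letter moves 13 places later in the alphabet, wrapping around z→a.
Applying it to maple: m+13=z, a+13=n, p+13=c, l+13=y, e+13=r.

zncyr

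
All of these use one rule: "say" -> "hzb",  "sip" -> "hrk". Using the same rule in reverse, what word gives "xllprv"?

cookie

Each pair mirrors across the alphabet (s↔h, a↔z, y↔b): positions sum to 25. Each letter is replaced by its mirror in the alphabet: a↔z, b↔y, c↔x, and so on (the Atbash cipher).
Decoding xllprv: x↔c, l↔o, l↔o, p↔k, r↔i, v↔e.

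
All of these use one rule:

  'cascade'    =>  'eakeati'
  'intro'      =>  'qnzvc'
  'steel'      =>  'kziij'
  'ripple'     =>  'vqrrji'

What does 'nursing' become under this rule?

c(2)→e(4) and a(0)→a(0) fit y≡15x+0 (mod 26); the inverse of 15 mod 26 is 7. This is an affine cipher: with a=0,…,z=25, each position x becomes (15x+0) mod 26.
For nursing: n(13)→15·13+0≡13=n; u(20)→15·20+0≡14=o; r(17)→15·17+0≡21=v; s(18)→15·18+0≡10=k; i(8)→15·8+0≡16=q; n(13)→15·13+0≡13=n; g(6)→15·6+0≡12=m (all mod 26).

novkqnm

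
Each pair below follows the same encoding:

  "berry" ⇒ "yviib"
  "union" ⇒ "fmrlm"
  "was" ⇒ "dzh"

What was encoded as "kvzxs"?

peach

Each pair mirrors across the alphabet (b↔y, e↔v, r↔i): positions sum to 25. Letters are reflected about the middle of the alphabet (position → 25−position): Atbash.
Undoing it on kvzxs: k↔p, v↔e, z↔a, x↔c, s↔h.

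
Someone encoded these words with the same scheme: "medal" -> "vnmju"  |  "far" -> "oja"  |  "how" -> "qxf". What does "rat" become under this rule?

ajc

Compare letters: m→v is +9, e→n is +9, d→m is +9 — a constant shift. It's a constant shift of +9 (ROT9).
On rat: r+9=a, a+9=j, t+9=c.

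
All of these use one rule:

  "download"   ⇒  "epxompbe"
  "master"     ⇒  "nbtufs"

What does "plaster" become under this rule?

qmbtufs

Compare letters: d→e is +1, o→p is +1, w→x is +1 — a constant shift. This is a Caesar cipher with shift 1.
On plaster: p+1=q, l+1=m, a+1=b, s+1=t, t+1=u, e+1=f, r+1=s.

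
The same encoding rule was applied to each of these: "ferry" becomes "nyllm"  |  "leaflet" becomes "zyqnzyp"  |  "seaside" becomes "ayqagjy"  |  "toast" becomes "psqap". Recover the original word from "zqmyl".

layer

f(5)→n(13) and e(4)→y(24) fit y≡15x+16 (mod 26); the inverse of 15 mod 26 is 7. Each letter's alphabet position (a=0..z=25) is mapped through 15·x+16 mod 26 — an affine cipher.
Decoding zqmyl: z(25)→7·(25−16)≡11=l; q(16)→7·(16−16)≡0=a; m(12)→7·(12−16)≡24=y; y(24)→7·(24−16)≡4=e; l(11)→7·(11−16)≡17=r (all mod 26).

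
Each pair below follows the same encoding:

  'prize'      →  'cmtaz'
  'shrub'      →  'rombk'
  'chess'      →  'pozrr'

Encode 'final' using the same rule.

etsfi

Treating letters as 0–25, the rule is x ↦ 5x + 5 (mod 26).
Applying it to final: f(5)→5·5+5≡4=e; i(8)→5·8+5≡19=t; n(13)→5·13+5≡18=s; a(0)→5·0+5≡5=f; l(11)→5·11+5≡8=i (all mod 26).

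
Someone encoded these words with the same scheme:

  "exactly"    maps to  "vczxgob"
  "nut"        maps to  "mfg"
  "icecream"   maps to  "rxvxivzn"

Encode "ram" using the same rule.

izn

Each pair mirrors across the alphabet (e↔v, x↔c, a↔z): positions sum to 25. This is the alphabet-reversal cipher (Atbash): a becomes z, b becomes y, etc.
On ram: r↔i, a↔z, m↔n.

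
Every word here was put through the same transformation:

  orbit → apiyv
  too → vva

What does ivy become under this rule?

fcp

Two steps: reverse the string, then apply a Caesar shift of +7.
For ivy: reverse → yvi; then shift: y+7=f, v+7=c, i+7=p.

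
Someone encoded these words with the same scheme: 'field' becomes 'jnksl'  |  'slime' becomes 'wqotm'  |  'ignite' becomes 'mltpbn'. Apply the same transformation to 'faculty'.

The shift increases by 1 at each position, starting from +4: 4, 5, 6, ….
For faculty: f+4=j, a+5=f, c+6=i, u+7=b, l+8=t, t+9=c, y+10=i.

jfibtci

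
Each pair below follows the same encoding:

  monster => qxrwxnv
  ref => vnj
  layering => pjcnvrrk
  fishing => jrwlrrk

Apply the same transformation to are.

The shift depends on letter class: consonant m→q is +4, but vowel o→x is +9. Two shifts are in play — +9 for a/e/i/o/u, +4 for every other letter.
For are: a(vowel)+9=j, r(cons)+4=v, e(vowel)+9=n.

jvn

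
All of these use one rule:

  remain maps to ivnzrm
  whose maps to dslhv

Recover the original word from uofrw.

fluid

Each pair mirrors across the alphabet (r↔i, e↔v, m↔n): positions sum to 25. This is the alphabet-reversal cipher (Atbash): a becomes z, b becomes y, etc.
Undoing it on uofrw: u↔f, o↔l, f↔u, r↔i, w↔d.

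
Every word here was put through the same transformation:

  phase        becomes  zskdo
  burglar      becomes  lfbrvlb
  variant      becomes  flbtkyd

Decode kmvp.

able

A repeating key of period 2 is used — shifts +10, +11 over and over.
Undoing it on kmvp: k−10=a, m−11=b, v−10=l, p−11=e.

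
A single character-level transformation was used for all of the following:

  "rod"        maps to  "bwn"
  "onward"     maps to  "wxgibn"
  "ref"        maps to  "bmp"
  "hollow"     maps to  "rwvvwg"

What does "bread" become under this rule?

lbmin

The shift depends on letter class: consonant r→b is +10, but vowel o→w is +8. Two shifts are in play — +8 for a/e/i/o/u, +10 for every other letter.
For bread: b(cons)+10=l, r(cons)+10=b, e(vowel)+8=m, a(vowel)+8=i, d(cons)+10=n.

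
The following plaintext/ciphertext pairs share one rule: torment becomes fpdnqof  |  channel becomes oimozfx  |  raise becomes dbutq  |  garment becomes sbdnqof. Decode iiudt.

which

The shifts repeat in a cycle of length 2: positions 0,1,… shift by +12, +1, then the pattern repeats.
Decoding iiudt: i−12=w, i−1=h, u−12=i, d−1=c, t−12=h.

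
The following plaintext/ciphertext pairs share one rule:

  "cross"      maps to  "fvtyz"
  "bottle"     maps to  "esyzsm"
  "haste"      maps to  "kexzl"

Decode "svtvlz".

In cross: c→f is +3, r→v is +4, o→t is +5, s→y is +6 — the shift increases by 1 each position. Each letter shifts forward by (position + 3), i.e. 3, 4, 5, … — the shift grows by one for each successive letter.
Reversing it on svtvlz: s−3=p, v−4=r, t−5=o, v−6=p, l−7=e, z−8=r.

proper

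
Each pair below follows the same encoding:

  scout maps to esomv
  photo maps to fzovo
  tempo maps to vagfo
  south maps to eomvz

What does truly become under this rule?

s(18)→e(4) and c(2)→s(18) fit y≡17x+10 (mod 26); the inverse of 17 mod 26 is 23. Treating letters as 0–25, the rule is x ↦ 17x + 10 (mod 26).
Applying it to truly: t(19)→17·19+10≡21=v; r(17)→17·17+10≡13=n; u(20)→17·20+10≡12=m; l(11)→17·11+10≡15=p; y(24)→17·24+10≡2=c (all mod 26).

vnmpc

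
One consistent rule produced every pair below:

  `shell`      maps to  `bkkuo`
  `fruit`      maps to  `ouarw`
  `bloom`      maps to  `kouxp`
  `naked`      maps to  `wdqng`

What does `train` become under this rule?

Shifts by position in shell: pos 0: s→b (+9), pos 1: h→k (+3), pos 2: e→k (+6), pos 3: l→u (+9), pos 4: l→o (+3) — repeating every 3. It's a Vigenère-style cipher with numeric key [9,3,6]: position i shifts by key[i mod 3].
For train: t+9=c, r+3=u, a+6=g, i+9=r, n+3=q.

cugrq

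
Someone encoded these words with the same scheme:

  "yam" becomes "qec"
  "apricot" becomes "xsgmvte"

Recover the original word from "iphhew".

Read the word backwards and shift each letter +4.
Decoding iphhew: shift back: i−4=e, p−4=l, h−4=d, h−4=d, e−4=a, w−4=s → elddas; then reverse → saddle.

saddle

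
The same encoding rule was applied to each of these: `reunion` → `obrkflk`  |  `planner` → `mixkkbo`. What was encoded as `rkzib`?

Compare letters: r→o is +23, e→b is +23, u→r is +23 — a constant shift. This is a Caesar cipher with shift 23.
Reversing it on rkzib: r−23=u, k−23=n, z−23=c, i−23=l, b−23=e.

uncle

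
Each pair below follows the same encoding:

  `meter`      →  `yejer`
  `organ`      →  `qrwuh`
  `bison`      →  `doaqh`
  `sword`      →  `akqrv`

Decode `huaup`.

Treating letters as 0–25, the rule is x ↦ 9x + 20 (mod 26).
Decoding huaup: h(7)→3·(7−20)≡13=n; u(20)→3·(20−20)≡0=a; a(0)→3·(0−20)≡18=s; u(20)→3·(20−20)≡0=a; p(15)→3·(15−20)≡11=l (all mod 26).

nasal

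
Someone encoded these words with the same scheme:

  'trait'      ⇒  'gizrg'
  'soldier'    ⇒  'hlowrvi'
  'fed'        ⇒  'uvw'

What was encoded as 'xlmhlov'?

Letters are reflected about the middle of the alphabet (position → 25−position): Atbash.
Decoding xlmhlov: x↔c, l↔o, m↔n, h↔s, l↔o, o↔l, v↔e.

console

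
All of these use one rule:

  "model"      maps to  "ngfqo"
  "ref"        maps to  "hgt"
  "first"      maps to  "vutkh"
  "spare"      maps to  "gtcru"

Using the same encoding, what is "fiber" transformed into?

tgdkh

Read the word backwards and shift each letter +2.
On fiber: reverse → rebif; then shift: r+2=t, e+2=g, b+2=d, i+2=k, f+2=h.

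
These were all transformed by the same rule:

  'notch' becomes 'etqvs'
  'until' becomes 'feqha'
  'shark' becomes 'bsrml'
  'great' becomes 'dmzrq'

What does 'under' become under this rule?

Each letter's alphabet position (a=0..z=25) is mapped through 15·x+17 mod 26 — an affine cipher.
On under: u(20)→15·20+17≡5=f; n(13)→15·13+17≡4=e; d(3)→15·3+17≡10=k; e(4)→15·4+17≡25=z; r(17)→15·17+17≡12=m (all mod 26).

fekzm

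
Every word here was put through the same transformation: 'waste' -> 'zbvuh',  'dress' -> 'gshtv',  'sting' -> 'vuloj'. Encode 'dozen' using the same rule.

Shifts by position in waste: pos 0: w→z (+3), pos 1: a→b (+1), pos 2: s→v (+3), pos 3: t→u (+1) — repeating every 2. It's a Vigenère-style cipher with numeric key [3,1]: position i shifts by key[i mod 2].
On dozen: d+3=g, o+1=p, z+3=c, e+1=f, n+3=q.

gpcfq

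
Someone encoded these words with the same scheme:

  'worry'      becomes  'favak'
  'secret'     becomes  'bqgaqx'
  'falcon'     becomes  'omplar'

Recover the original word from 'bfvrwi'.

strike

Shifts by position in worry: pos 0: w→f (+9), pos 1: o→a (+12), pos 2: r→v (+4), pos 3: r→a (+9), pos 4: y→k (+12) — repeating every 3. It's a Vigenère-style cipher with numeric key [9,12,4]: position i shifts by key[i mod 3].
Decoding bfvrwi: b−9=s, f−12=t, v−4=r, r−9=i, w−12=k, i−4=e.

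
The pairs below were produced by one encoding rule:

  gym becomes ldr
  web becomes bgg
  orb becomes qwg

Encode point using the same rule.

Two shifts are in play — +2 for a/e/i/o/u, +5 for every other letter.
For point: p(cons)+5=u, o(vowel)+2=q, i(vowel)+2=k, n(cons)+5=s, t(cons)+5=y.

uqksy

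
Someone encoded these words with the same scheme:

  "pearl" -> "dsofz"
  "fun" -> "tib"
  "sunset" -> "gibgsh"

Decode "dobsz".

Compare letters: p→d is +14, e→s is +14, a→o is +14 — a constant shift. This is a Caesar cipher with shift 14.
Undoing it on dobsz: d−14=p, o−14=a, b−14=n, s−14=e, z−14=l.

panel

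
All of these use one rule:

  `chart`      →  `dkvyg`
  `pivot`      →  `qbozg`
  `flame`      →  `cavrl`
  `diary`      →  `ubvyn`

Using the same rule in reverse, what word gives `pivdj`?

snack

Each letter's alphabet position (a=0..z=25) is mapped through 17·x+21 mod 26 — an affine cipher.
Undoing it on pivdj: p(15)→23·(15−21)≡18=s; i(8)→23·(8−21)≡13=n; v(21)→23·(21−21)≡0=a; d(3)→23·(3−21)≡2=c; j(9)→23·(9−21)≡10=k (all mod 26).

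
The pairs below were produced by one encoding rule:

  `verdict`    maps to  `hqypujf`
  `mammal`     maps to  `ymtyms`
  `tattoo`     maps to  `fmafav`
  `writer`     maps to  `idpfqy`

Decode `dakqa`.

It's a Vigenère-style cipher with numeric key [12,12,7]: position i shifts by key[i mod 3].
Decoding dakqa: d−12=r, a−12=o, k−7=d, q−12=e, a−12=o.

rodeo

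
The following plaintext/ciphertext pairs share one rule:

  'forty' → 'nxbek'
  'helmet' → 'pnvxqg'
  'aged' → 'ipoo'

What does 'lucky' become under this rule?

tdmvk

Each letter shifts forward by (position + 8), i.e. 8, 9, 10, … — the shift grows by one for each successive letter.
On lucky: l+8=t, u+9=d, c+10=m, k+11=v, y+12=k.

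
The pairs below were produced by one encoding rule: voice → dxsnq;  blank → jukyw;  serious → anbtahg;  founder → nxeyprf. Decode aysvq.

The shift increases by 1 at each position, starting from +8: 8, 9, 10, ….
Reversing it on aysvq: a−8=s, y−9=p, s−10=i, v−11=k, q−12=e.

spike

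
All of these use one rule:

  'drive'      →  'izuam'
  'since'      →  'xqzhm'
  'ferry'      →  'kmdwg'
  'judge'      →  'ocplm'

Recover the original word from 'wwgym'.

Shifts by position in drive: pos 0: d→i (+5), pos 1: r→z (+8), pos 2: i→u (+12), pos 3: v→a (+5), pos 4: e→m (+8) — repeating every 3. It's a Vigenère-style cipher with numeric key [5,8,12]: position i shifts by key[i mod 3].
Undoing it on wwgym: w−5=r, w−8=o, g−12=u, y−5=t, m−8=e.

route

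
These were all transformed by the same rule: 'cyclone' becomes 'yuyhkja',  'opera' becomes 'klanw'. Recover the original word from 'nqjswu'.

Compare letters: c→y is +22, y→u is +22, c→y is +22 — a constant shift. Each letter is shifted forward by 22 in the alphabet (a Caesar shift of +22).
Undoing it on nqjswu: n−22=r, q−22=u, j−22=n, s−22=w, w−22=a, u−22=y.

runway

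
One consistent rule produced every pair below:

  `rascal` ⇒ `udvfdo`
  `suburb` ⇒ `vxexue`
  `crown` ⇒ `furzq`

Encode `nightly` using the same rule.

qljkwob

Every letter moves 3 places later in the alphabet, wrapping around z→a.
On nightly: n+3=q, i+3=l, g+3=j, h+3=k, t+3=w, l+3=o, y+3=b.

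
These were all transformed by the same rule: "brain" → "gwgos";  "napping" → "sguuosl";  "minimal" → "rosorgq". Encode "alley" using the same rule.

The shift depends on letter class: consonant b→g is +5, but vowel a→g is +6. Two shifts are in play — +6 for a/e/i/o/u, +5 for every other letter.
Applying it to alley: a(vowel)+6=g, l(cons)+5=q, l(cons)+5=q, e(vowel)+6=k, y(cons)+5=d.

gqqkd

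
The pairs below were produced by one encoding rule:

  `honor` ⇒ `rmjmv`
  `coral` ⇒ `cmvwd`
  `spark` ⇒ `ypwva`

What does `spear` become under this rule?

ypiwv

h(7)→r(17) and o(14)→m(12) fit y≡3x+22 (mod 26); the inverse of 3 mod 26 is 9. Treating letters as 0–25, the rule is x ↦ 3x + 22 (mod 26).
For spear: s(18)→3·18+22≡24=y; p(15)→3·15+22≡15=p; e(4)→3·4+22≡8=i; a(0)→3·0+22≡22=w; r(17)→3·17+22≡21=v (all mod 26).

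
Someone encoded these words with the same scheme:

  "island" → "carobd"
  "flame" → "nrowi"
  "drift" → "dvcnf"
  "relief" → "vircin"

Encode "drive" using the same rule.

dvcpi

Treating letters as 0–25, the rule is x ↦ 5x + 14 (mod 26).
On drive: d(3)→5·3+14≡3=d; r(17)→5·17+14≡21=v; i(8)→5·8+14≡2=c; v(21)→5·21+14≡15=p; e(4)→5·4+14≡8=i (all mod 26).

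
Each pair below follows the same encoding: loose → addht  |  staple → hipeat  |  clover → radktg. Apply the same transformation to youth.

ndjiw

Compare letters: l→a is +15, o→d is +15, o→d is +15 — a constant shift. Each letter is shifted forward by 15 in the alphabet (a Caesar shift of +15).
Applying it to youth: y+15=n, o+15=d, u+15=j, t+15=i, h+15=w.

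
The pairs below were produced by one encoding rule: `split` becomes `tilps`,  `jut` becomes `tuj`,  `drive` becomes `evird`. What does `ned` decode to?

den

The output letters match the input read backwards: split reversed is tilps. The word is simply reversed.
Undoing it on ned: then reverse → den.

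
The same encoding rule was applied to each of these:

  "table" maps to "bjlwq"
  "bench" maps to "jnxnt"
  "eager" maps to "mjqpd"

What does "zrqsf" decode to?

right

In table: t→b is +8, a→j is +9, b→l is +10, l→w is +11 — the shift increases by 1 each position. The shift increases by 1 at each position, starting from +8: 8, 9, 10, ….
Decoding zrqsf: z−8=r, r−9=i, q−10=g, s−11=h, f−12=t.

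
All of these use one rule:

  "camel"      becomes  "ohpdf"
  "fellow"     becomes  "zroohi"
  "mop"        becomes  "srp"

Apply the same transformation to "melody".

bgrohp

The word is reversed, then every letter is shifted forward by 3.
For melody: reverse → ydolem; then shift: y+3=b, d+3=g, o+3=r, l+3=o, e+3=h, m+3=p.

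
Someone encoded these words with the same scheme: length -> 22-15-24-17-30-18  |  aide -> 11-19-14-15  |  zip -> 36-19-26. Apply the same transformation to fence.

l is letter #12 and maps to 22: an offset of 10. Letters become their 1-based position plus 10 (so a→11, b→12, …).
For fence: f=6→16, e=5→15, n=14→24, c=3→13, e=5→15.

16-15-24-13-15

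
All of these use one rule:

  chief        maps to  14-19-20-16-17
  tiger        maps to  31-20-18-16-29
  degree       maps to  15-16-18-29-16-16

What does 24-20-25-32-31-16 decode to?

minute

c is letter #3 and maps to 14: an offset of 11. Each letter is replaced by its alphabet position (a=1..z=26) + 11.
Reversing it on 24-20-25-32-31-16: 24→(24−11)÷1=13=m, 20→(20−11)÷1=9=i, 25→(25−11)÷1=14=n, 32→(32−11)÷1=21=u, 31→(31−11)÷1=20=t, 16→(16−11)÷1=5=e.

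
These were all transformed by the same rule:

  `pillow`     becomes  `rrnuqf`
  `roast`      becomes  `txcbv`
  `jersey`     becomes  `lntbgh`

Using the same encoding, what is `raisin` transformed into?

Shifts by position in pillow: pos 0: p→r (+2), pos 1: i→r (+9), pos 2: l→n (+2), pos 3: l→u (+9) — repeating every 2. A repeating key of period 2 is used — shifts +2, +9 over and over.
For raisin: r+2=t, a+9=j, i+2=k, s+9=b, i+2=k, n+9=w.

tjkbkw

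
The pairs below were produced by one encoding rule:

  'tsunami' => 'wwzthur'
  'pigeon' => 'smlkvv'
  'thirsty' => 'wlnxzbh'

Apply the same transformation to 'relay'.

uiqgf

In tsunami: t→w is +3, s→w is +4, u→z is +5, n→t is +6 — the shift increases by 1 each position. Letter i (0-indexed) is shifted by i+3, so successive shifts are 3, 4, 5, ….
Applying it to relay: r+3=u, e+4=i, l+5=q, a+6=g, y+7=f.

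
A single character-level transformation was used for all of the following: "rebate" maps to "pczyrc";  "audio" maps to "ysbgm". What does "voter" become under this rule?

Compare letters: r→p is +24, e→c is +24, b→z is +24 — a constant shift. It's a constant shift of +24 (ROT24).
For voter: v+24=t, o+24=m, t+24=r, e+24=c, r+24=p.

tmrcp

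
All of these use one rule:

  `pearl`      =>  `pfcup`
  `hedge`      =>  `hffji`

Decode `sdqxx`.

scout

In pearl: p→p is +0, e→f is +1, a→c is +2, r→u is +3 — the shift increases by 1 each position. Each letter shifts forward by its position index (0, 1, 2, …) — the shift grows by one for each successive letter.
Undoing it on sdqxx: s−0=s, d−1=c, q−2=o, x−3=u, x−4=t.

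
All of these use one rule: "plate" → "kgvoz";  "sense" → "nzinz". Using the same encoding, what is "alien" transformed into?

Every letter moves 21 places later in the alphabet, wrapping around z→a.
On alien: a+21=v, l+21=g, i+21=d, e+21=z, n+21=i.

vgdzi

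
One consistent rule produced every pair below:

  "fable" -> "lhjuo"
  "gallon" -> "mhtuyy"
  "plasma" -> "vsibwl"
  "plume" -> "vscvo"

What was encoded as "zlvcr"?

In fable: f→l is +6, a→h is +7, b→j is +8, l→u is +9 — the shift increases by 1 each position. The shift increases by 1 at each position, starting from +6: 6, 7, 8, ….
Undoing it on zlvcr: z−6=t, l−7=e, v−8=n, c−9=t, r−10=h.

tenth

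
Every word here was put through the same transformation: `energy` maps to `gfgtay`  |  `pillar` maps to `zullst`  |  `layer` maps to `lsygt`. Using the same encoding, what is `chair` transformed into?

mxsut

e(4)→g(6) and n(13)→f(5) fit y≡23x+18 (mod 26); the inverse of 23 mod 26 is 17. Each letter's alphabet position (a=0..z=25) is mapped through 23·x+18 mod 26 — an affine cipher.
For chair: c(2)→23·2+18≡12=m; h(7)→23·7+18≡23=x; a(0)→23·0+18≡18=s; i(8)→23·8+18≡20=u; r(17)→23·17+18≡19=t (all mod 26).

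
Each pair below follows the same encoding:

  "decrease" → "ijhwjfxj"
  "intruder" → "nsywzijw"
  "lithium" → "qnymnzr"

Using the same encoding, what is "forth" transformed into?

Compare letters: d→i is +5, e→j is +5, c→h is +5 — a constant shift. Each letter is shifted forward by 5 in the alphabet (a Caesar shift of +5).
For forth: f+5=k, o+5=t, r+5=w, t+5=y, h+5=m.

ktwym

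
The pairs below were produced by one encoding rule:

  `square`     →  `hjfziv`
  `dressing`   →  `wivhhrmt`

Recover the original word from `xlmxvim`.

Letters are reflected about the middle of the alphabet (position → 25−position): Atbash.
Decoding xlmxvim: x↔c, l↔o, m↔n, x↔c, v↔e, i↔r, m↔n.

concern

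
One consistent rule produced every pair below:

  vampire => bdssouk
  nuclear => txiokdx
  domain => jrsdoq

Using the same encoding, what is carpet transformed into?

idxskw

It's a Vigenère-style cipher with numeric key [6,3]: position i shifts by key[i mod 2].
For carpet: c+6=i, a+3=d, r+6=x, p+3=s, e+6=k, t+3=w.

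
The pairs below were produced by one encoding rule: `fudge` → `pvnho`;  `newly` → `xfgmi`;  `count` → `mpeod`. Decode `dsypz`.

troop

Shifts by position in fudge: pos 0: f→p (+10), pos 1: u→v (+1), pos 2: d→n (+10), pos 3: g→h (+1) — repeating every 2. The shifts repeat in a cycle of length 2: positions 0,1,… shift by +10, +1, then the pattern repeats.
Reversing it on dsypz: d−10=t, s−1=r, y−10=o, p−1=o, z−10=p.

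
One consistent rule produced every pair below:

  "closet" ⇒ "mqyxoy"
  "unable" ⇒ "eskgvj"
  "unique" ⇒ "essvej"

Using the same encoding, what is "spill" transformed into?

cusqv

Shifts by position in closet: pos 0: c→m (+10), pos 1: l→q (+5), pos 2: o→y (+10), pos 3: s→x (+5) — repeating every 2. The shifts repeat in a cycle of length 2: positions 0,1,… shift by +10, +5, then the pattern repeats.
On spill: s+10=c, p+5=u, i+10=s, l+5=q, l+10=v.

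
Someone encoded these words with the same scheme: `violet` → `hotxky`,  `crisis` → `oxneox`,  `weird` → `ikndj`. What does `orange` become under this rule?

axfzmj

Shifts by position in violet: pos 0: v→h (+12), pos 1: i→o (+6), pos 2: o→t (+5), pos 3: l→x (+12), pos 4: e→k (+6), pos 5: t→y (+5) — repeating every 3. A repeating key of period 3 is used — shifts +12, +6, +5 over and over.
On orange: o+12=a, r+6=x, a+5=f, n+12=z, g+6=m, e+5=j.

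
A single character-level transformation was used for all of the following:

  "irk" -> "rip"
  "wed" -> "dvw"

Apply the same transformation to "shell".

hsvoo

This is the alphabet-reversal cipher (Atbash): a becomes z, b becomes y, etc.
On shell: s↔h, h↔s, e↔v, l↔o, l↔o.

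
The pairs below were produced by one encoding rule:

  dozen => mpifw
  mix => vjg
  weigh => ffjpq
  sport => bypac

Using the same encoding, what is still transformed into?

The shift depends on letter class: consonant d→m is +9, but vowel o→p is +1. The rule splits by letter class: vowels +1, consonants +9.
On still: s(cons)+9=b, t(cons)+9=c, i(vowel)+1=j, l(cons)+9=u, l(cons)+9=u.

bcjuu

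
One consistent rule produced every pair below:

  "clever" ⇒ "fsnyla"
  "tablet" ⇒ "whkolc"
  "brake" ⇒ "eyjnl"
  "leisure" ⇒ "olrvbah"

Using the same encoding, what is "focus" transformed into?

Shifts by position in clever: pos 0: c→f (+3), pos 1: l→s (+7), pos 2: e→n (+9), pos 3: v→y (+3), pos 4: e→l (+7), pos 5: r→a (+9) — repeating every 3. It's a Vigenère-style cipher with numeric key [3,7,9]: position i shifts by key[i mod 3].
On focus: f+3=i, o+7=v, c+9=l, u+3=x, s+7=z.

ivlxz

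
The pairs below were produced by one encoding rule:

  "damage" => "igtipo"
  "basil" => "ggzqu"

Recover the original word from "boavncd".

In damage: d→i is +5, a→g is +6, m→t is +7, a→i is +8 — the shift increases by 1 each position. The shift increases by 1 at each position, starting from +5: 5, 6, 7, ….
Decoding boavncd: b−5=w, o−6=i, a−7=t, v−8=n, n−9=e, c−10=s, d−11=s.

witness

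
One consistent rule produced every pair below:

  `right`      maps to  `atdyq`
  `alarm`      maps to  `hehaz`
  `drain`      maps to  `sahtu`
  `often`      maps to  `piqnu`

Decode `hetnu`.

alien

r(17)→a(0) and i(8)→t(19) fit y≡21x+7 (mod 26); the inverse of 21 mod 26 is 5. This is an affine cipher: with a=0,…,z=25, each position x becomes (21x+7) mod 26.
Undoing it on hetnu: h(7)→5·(7−7)≡0=a; e(4)→5·(4−7)≡11=l; t(19)→5·(19−7)≡8=i; n(13)→5·(13−7)≡4=e; u(20)→5·(20−7)≡13=n (all mod 26).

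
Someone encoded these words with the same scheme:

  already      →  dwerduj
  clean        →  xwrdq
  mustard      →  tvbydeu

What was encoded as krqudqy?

pendant

a(0)→d(3) and l(11)→w(22) fit y≡23x+3 (mod 26); the inverse of 23 mod 26 is 17. Treating letters as 0–25, the rule is x ↦ 23x + 3 (mod 26).
Undoing it on krqudqy: k(10)→17·(10−3)≡15=p; r(17)→17·(17−3)≡4=e; q(16)→17·(16−3)≡13=n; u(20)→17·(20−3)≡3=d; d(3)→17·(3−3)≡0=a; q(16)→17·(16−3)≡13=n; y(24)→17·(24−3)≡19=t (all mod 26).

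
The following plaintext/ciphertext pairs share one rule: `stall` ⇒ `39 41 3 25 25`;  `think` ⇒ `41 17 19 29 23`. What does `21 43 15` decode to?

jug

The formula is n = 2×(alphabet index, a=1) + 1.
Decoding 21 43 15: 21→(21−1)÷2=10=j, 43→(43−1)÷2=21=u, 15→(15−1)÷2=7=g.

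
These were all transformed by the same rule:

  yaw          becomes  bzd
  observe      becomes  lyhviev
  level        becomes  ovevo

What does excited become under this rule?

vcxrgvw

Each pair mirrors across the alphabet (y↔b, a↔z, w↔d): positions sum to 25. This is the alphabet-reversal cipher (Atbash): a becomes z, b becomes y, etc.
On excited: e↔v, x↔c, c↔x, i↔r, t↔g, e↔v, d↔w.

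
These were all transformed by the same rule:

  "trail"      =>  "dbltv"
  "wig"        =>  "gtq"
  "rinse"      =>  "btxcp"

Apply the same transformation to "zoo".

The shift depends on letter class: consonant t→d is +10, but vowel a→l is +11. Two shifts are in play — +11 for a/e/i/o/u, +10 for every other letter.
For zoo: z(cons)+10=j, o(vowel)+11=z, o(vowel)+11=z.

jzz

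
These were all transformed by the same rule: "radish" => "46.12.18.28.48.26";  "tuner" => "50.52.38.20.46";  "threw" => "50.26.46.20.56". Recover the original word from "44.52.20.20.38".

queen

r(#18)→46 and a(#1)→12: differences scale by 2, so n = 2·pos + 10. The formula is n = 2×(alphabet index, a=1) + 10.
Decoding 44.52.20.20.38: 44→(44−10)÷2=17=q, 52→(52−10)÷2=21=u, 20→(20−10)÷2=5=e, 20→(20−10)÷2=5=e, 38→(38−10)÷2=14=n.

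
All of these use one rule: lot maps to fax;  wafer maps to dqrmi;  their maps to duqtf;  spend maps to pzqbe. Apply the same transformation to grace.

qomds

The word is reversed, then every letter is shifted forward by 12.
On grace: reverse → ecarg; then shift: e+12=q, c+12=o, a+12=m, r+12=d, g+12=s.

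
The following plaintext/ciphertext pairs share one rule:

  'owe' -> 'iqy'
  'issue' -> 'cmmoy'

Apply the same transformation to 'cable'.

Compare letters: o→i is +20, w→q is +20, e→y is +20 — a constant shift. Every letter moves 20 places later in the alphabet, wrapping around z→a.
On cable: c+20=w, a+20=u, b+20=v, l+20=f, e+20=y.

wuvfy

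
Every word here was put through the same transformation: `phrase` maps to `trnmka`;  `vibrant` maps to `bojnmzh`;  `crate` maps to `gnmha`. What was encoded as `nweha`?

route

p(15)→t(19) and h(7)→r(17) fit y≡23x+12 (mod 26); the inverse of 23 mod 26 is 17. Treating letters as 0–25, the rule is x ↦ 23x + 12 (mod 26).
Decoding nweha: n(13)→17·(13−12)≡17=r; w(22)→17·(22−12)≡14=o; e(4)→17·(4−12)≡20=u; h(7)→17·(7−12)≡19=t; a(0)→17·(0−12)≡4=e (all mod 26).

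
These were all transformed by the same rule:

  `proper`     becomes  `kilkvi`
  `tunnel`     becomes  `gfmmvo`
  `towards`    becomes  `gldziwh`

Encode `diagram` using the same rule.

Each pair mirrors across the alphabet (p↔k, r↔i, o↔l): positions sum to 25. Each letter is replaced by its mirror in the alphabet: a↔z, b↔y, c↔x, and so on (the Atbash cipher).
On diagram: d↔w, i↔r, a↔z, g↔t, r↔i, a↔z, m↔n.

wrztizn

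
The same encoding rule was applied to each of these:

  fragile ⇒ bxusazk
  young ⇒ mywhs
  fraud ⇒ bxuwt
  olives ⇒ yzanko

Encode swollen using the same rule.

f(5)→b(1) and r(17)→x(23) fit y≡17x+20 (mod 26); the inverse of 17 mod 26 is 23. This is an affine cipher: with a=0,…,z=25, each position x becomes (17x+20) mod 26.
Applying it to swollen: s(18)→17·18+20≡14=o; w(22)→17·22+20≡4=e; o(14)→17·14+20≡24=y; l(11)→17·11+20≡25=z; l(11)→17·11+20≡25=z; e(4)→17·4+20≡10=k; n(13)→17·13+20≡7=h (all mod 26).

oeyzzkh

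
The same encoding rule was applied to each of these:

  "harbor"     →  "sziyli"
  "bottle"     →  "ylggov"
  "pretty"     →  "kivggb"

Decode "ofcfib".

luxury

Each pair mirrors across the alphabet (h↔s, a↔z, r↔i): positions sum to 25. Each letter is replaced by its mirror in the alphabet: a↔z, b↔y, c↔x, and so on (the Atbash cipher).
Decoding ofcfib: o↔l, f↔u, c↔x, f↔u, i↔r, b↔y.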